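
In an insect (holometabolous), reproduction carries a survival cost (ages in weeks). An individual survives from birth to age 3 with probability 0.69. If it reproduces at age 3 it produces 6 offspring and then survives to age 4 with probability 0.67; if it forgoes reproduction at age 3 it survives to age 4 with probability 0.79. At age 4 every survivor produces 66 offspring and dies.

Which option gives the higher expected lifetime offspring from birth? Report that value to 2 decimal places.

breed at age 3: R₀ = 0.69 × (6 + 0.67 × 66) = 0.69 × 50.2200 = 34.6518
delay to age 4: R₀ = 0.69 × (0.79 × 66) = 0.69 × 52.1400 = 35.9766
Higher: delay to age 4 (35.9766).

35.98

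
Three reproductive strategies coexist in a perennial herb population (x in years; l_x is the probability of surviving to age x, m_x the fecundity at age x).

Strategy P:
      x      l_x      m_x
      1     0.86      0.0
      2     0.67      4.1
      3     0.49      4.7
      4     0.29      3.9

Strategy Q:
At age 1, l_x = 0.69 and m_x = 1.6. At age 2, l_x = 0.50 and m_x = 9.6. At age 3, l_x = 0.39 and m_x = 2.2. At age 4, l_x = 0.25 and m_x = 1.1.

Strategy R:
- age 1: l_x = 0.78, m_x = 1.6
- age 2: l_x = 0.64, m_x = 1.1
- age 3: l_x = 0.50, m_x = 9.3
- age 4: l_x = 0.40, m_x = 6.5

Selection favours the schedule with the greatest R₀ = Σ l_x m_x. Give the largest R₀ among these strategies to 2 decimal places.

9.20

Strategy P: R₀ = 0.86×0.0 + 0.67×4.1 + 0.49×4.7 + 0.29×3.9 = 6.1810
Strategy Q: R₀ = 0.69×1.6 + 0.50×9.6 + 0.39×2.2 + 0.25×1.1 = 7.0370
Strategy R: R₀ = 0.78×1.6 + 0.64×1.1 + 0.50×9.3 + 0.40×6.5 = 9.2020
Highest R₀: strategy R with 9.2020.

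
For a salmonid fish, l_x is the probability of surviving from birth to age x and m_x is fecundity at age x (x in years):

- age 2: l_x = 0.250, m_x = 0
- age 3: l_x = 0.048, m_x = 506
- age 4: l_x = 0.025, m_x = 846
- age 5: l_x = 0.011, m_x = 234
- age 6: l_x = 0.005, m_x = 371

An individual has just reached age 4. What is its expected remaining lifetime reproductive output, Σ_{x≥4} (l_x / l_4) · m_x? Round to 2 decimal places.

1023.16

l_4 = 0.025. Conditional survival from age 4 to x is l_x / l_4.
  x=4: (0.025/0.025) × 846 = 846.0000
  x=5: (0.011/0.025) × 234 = 102.9600
  x=6: (0.005/0.025) × 371 = 74.2000
Sum = 846.0000 + 102.9600 + 74.2000 = 1023.1600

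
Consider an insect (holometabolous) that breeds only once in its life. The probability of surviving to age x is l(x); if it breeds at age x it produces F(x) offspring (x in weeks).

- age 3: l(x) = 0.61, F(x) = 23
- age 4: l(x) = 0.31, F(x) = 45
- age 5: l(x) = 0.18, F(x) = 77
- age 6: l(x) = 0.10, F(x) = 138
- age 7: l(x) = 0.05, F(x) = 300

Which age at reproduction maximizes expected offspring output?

Expected offspring if breeding at age x = l(x) × F(x):
  age 3: 0.61 × 23 = 14.030
  age 4: 0.31 × 45 = 13.950
  age 5: 0.18 × 77 = 13.860
  age 6: 0.10 × 138 = 13.800
  age 7: 0.05 × 300 = 15.000
Maximum at age 7 (15.000).

7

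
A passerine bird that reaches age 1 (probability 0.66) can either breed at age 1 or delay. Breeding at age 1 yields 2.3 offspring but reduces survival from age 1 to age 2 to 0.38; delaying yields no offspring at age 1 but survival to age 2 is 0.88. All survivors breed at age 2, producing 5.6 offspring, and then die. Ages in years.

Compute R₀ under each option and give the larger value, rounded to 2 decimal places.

3.25

breed at age 1: R₀ = 0.66 × (2.3 + 0.38 × 5.6) = 0.66 × 4.4280 = 2.9225
delay to age 2: R₀ = 0.66 × (0.88 × 5.6) = 0.66 × 4.9280 = 3.2525
Higher: delay to age 2 (3.2525).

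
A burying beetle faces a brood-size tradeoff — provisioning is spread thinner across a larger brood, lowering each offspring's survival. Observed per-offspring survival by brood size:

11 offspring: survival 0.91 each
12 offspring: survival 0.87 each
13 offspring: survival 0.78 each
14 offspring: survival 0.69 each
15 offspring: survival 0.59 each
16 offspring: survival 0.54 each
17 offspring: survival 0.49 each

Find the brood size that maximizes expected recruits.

12

Expected recruits = c × s(c):
  c=11: 11 × 0.91 = 10.010
  c=12: 12 × 0.87 = 10.440
  c=13: 13 × 0.78 = 10.140
  c=14: 14 × 0.69 = 9.660
  c=15: 15 × 0.59 = 8.850
  c=16: 16 × 0.54 = 8.640
  c=17: 17 × 0.49 = 8.330
Maximum at c = 12 (10.440 recruits).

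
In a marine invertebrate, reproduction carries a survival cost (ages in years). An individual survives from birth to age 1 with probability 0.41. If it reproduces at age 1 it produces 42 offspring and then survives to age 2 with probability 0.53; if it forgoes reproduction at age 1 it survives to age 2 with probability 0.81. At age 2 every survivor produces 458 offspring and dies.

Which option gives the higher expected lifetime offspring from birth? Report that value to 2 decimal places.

breed at age 1: R₀ = 0.41 × (42 + 0.53 × 458) = 0.41 × 284.7400 = 116.7434
delay to age 2: R₀ = 0.41 × (0.81 × 458) = 0.41 × 370.9800 = 152.1018
Higher: delay to age 2 (152.1018).

152.10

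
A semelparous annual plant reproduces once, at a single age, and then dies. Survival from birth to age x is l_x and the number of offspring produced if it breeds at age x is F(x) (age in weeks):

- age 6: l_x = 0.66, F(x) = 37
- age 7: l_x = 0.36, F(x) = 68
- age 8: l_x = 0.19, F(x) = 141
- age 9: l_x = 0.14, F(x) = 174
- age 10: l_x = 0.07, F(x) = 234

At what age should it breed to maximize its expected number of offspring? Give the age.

8

Expected offspring if breeding at age x = l_x × F(x):
  age 6: 0.66 × 37 = 24.420
  age 7: 0.36 × 68 = 24.480
  age 8: 0.19 × 141 = 26.790
  age 9: 0.14 × 174 = 24.360
  age 10: 0.07 × 234 = 16.380
Maximum at age 8 (26.790).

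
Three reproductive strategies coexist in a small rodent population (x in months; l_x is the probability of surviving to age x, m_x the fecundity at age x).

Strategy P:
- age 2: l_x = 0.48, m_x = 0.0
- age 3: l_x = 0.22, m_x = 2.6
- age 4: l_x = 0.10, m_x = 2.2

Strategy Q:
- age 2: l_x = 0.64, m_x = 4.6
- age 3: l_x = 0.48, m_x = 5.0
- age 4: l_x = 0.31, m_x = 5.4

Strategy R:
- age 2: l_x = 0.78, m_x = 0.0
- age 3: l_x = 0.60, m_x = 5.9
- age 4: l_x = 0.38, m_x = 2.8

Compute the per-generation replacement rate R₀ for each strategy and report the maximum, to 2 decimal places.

Strategy P: R₀ = 0.48×0.0 + 0.22×2.6 + 0.10×2.2 = 0.7920
Strategy Q: R₀ = 0.64×4.6 + 0.48×5.0 + 0.31×5.4 = 7.0180
Strategy R: R₀ = 0.78×0.0 + 0.60×5.9 + 0.38×2.8 = 4.6040
Highest R₀: strategy Q with 7.0180.

7.02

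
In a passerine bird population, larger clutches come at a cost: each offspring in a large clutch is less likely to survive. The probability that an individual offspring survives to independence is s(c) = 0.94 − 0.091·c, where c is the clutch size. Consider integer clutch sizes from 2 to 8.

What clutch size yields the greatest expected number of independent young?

5

Expected independent young = c × s(c):
  c=2: 2 × 0.758 = 1.516
  c=3: 3 × 0.667 = 2.001
  c=4: 4 × 0.576 = 2.304
  c=5: 5 × 0.485 = 2.425
  c=6: 6 × 0.394 = 2.364
  c=7: 7 × 0.303 = 2.121
  c=8: 8 × 0.212 = 1.696
Maximum at c = 5 (2.425 independent young).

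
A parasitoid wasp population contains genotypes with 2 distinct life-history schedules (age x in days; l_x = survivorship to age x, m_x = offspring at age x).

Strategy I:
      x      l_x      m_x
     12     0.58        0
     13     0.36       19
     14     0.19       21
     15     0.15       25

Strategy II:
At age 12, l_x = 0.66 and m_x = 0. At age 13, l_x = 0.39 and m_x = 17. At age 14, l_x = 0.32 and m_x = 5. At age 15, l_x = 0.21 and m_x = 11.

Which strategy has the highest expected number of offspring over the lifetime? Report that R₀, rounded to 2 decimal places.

14.58

Strategy I: R₀ = 0.58×0 + 0.36×19 + 0.19×21 + 0.15×25 = 14.5800
Strategy II: R₀ = 0.66×0 + 0.39×17 + 0.32×5 + 0.21×11 = 10.5400
Highest R₀: strategy I with 14.5800.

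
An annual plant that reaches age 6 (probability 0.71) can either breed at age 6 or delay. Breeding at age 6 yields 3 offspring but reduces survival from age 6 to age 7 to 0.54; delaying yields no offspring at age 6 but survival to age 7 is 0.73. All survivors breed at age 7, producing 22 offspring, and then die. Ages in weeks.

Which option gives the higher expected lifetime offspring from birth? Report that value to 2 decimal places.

11.40

breed at age 6: R₀ = 0.71 × (3 + 0.54 × 22) = 0.71 × 14.8800 = 10.5648
delay to age 7: R₀ = 0.71 × (0.73 × 22) = 0.71 × 16.0600 = 11.4026
Higher: delay to age 7 (11.4026).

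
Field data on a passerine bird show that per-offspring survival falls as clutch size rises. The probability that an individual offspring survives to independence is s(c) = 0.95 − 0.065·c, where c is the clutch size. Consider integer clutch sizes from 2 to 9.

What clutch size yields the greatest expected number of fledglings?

7

Expected fledglings = c × s(c):
  c=2: 2 × 0.820 = 1.640
  c=3: 3 × 0.755 = 2.265
  c=4: 4 × 0.690 = 2.760
  c=5: 5 × 0.625 = 3.125
  c=6: 6 × 0.560 = 3.360
  c=7: 7 × 0.495 = 3.465
  c=8: 8 × 0.430 = 3.440
  c=9: 9 × 0.365 = 3.285
Maximum at c = 7 (3.465 fledglings).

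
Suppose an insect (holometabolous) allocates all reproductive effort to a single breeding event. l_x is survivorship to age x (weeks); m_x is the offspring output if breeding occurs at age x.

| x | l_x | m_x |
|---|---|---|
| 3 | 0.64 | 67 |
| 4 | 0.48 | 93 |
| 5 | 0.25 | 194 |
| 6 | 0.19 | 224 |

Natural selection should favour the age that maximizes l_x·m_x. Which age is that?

5

Expected offspring if breeding at age x = l_x × m_x:
  age 3: 0.64 × 67 = 42.880
  age 4: 0.48 × 93 = 44.640
  age 5: 0.25 × 194 = 48.500
  age 6: 0.19 × 224 = 42.560
Maximum at age 5 (48.500).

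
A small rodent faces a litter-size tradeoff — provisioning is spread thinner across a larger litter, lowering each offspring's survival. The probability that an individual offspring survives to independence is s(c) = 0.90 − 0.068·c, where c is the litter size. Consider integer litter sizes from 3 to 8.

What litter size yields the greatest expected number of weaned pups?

Expected weaned pups = c × s(c):
  c=3: 3 × 0.696 = 2.088
  c=4: 4 × 0.628 = 2.512
  c=5: 5 × 0.560 = 2.800
  c=6: 6 × 0.492 = 2.952
  c=7: 7 × 0.424 = 2.968
  c=8: 8 × 0.356 = 2.848
Maximum at c = 7 (2.968 weaned pups).

7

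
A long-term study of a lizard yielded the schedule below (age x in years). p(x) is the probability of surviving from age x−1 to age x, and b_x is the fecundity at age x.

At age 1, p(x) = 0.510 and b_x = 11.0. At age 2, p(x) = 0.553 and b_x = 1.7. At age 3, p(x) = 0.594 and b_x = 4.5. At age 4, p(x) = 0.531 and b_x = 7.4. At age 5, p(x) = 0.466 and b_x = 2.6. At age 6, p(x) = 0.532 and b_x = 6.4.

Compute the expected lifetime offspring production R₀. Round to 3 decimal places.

Survivorship from birth: l_x = p_1·p_2·…·p_x.
  l_1 = 0.51000
  l_2 = 0.28203
  l_3 = 0.16753
  l_4 = 0.08896
  l_5 = 0.04145
  l_6 = 0.02205
R₀ = Σ l_x b_x:
  age 1: 0.51000 × 11.0 = 5.6100
  age 2: 0.28203 × 1.7 = 0.4795
  age 3: 0.16753 × 4.5 = 0.7539
  age 4: 0.08896 × 7.4 = 0.6583
  age 5: 0.04145 × 2.6 = 0.1078
  age 6: 0.02205 × 6.4 = 0.1411
R₀ = 5.6100 + 0.4795 + 0.7539 + 0.6583 + 0.1078 + 0.1411 = 7.7505

7.751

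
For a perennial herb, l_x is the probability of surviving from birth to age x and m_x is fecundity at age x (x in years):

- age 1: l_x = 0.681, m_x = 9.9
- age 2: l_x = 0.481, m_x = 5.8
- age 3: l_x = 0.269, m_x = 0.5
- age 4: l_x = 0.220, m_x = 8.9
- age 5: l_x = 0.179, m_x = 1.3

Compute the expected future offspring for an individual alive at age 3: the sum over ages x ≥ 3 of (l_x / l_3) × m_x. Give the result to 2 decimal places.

l_3 = 0.269. Conditional survival from age 3 to x is l_x / l_3.
  x=3: (0.269/0.269) × 0.5 = 0.5000
  x=4: (0.220/0.269) × 8.9 = 7.2788
  x=5: (0.179/0.269) × 1.3 = 0.8651
Sum = 0.5000 + 7.2788 + 0.8651 = 8.6439

8.64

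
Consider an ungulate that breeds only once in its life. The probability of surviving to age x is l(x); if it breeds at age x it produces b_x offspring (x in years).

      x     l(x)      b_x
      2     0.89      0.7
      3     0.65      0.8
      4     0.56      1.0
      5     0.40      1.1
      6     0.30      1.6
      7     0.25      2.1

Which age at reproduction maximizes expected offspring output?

Expected offspring if breeding at age x = l(x) × b_x:
  age 2: 0.89 × 0.7 = 0.623
  age 3: 0.65 × 0.8 = 0.520
  age 4: 0.56 × 1.0 = 0.560
  age 5: 0.40 × 1.1 = 0.440
  age 6: 0.30 × 1.6 = 0.480
  age 7: 0.25 × 2.1 = 0.525
Maximum at age 2 (0.623).

2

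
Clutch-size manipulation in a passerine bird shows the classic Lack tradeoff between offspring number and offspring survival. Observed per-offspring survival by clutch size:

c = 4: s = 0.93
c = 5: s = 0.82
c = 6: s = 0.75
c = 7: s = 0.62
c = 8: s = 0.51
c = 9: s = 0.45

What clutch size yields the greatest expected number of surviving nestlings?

6

Expected surviving nestlings = c × s(c):
  c=4: 4 × 0.93 = 3.720
  c=5: 5 × 0.82 = 4.100
  c=6: 6 × 0.75 = 4.500
  c=7: 7 × 0.62 = 4.340
  c=8: 8 × 0.51 = 4.080
  c=9: 9 × 0.45 = 4.050
Maximum at c = 6 (4.500 surviving nestlings).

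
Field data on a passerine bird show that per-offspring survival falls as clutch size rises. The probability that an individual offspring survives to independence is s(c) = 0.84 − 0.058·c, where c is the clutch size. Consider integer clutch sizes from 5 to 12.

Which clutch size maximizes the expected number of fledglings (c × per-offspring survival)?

Expected fledglings = c × s(c):
  c=5: 5 × 0.550 = 2.750
  c=6: 6 × 0.492 = 2.952
  c=7: 7 × 0.434 = 3.038
  c=8: 8 × 0.376 = 3.008
  c=9: 9 × 0.318 = 2.862
  c=10: 10 × 0.260 = 2.600
  c=11: 11 × 0.202 = 2.222
  c=12: 12 × 0.144 = 1.728
Maximum at c = 7 (3.038 fledglings).

7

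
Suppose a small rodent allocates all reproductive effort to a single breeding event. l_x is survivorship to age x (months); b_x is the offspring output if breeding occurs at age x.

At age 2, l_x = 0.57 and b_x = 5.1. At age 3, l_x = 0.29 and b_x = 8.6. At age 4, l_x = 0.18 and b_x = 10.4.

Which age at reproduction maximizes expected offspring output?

2

Expected offspring if breeding at age x = l_x × b_x:
  age 2: 0.57 × 5.1 = 2.907
  age 3: 0.29 × 8.6 = 2.494
  age 4: 0.18 × 10.4 = 1.872
Maximum at age 2 (2.907).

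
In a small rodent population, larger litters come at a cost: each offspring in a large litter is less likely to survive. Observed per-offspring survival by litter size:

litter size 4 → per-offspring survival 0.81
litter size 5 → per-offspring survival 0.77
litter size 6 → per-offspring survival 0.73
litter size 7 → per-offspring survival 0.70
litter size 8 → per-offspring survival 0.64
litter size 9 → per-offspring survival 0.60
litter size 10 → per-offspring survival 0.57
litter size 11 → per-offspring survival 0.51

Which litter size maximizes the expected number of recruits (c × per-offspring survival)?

10

Expected recruits = c × s(c):
  c=4: 4 × 0.81 = 3.240
  c=5: 5 × 0.77 = 3.850
  c=6: 6 × 0.73 = 4.380
  c=7: 7 × 0.70 = 4.900
  c=8: 8 × 0.64 = 5.120
  c=9: 9 × 0.60 = 5.400
  c=10: 10 × 0.57 = 5.700
  c=11: 11 × 0.51 = 5.610
Maximum at c = 10 (5.700 recruits).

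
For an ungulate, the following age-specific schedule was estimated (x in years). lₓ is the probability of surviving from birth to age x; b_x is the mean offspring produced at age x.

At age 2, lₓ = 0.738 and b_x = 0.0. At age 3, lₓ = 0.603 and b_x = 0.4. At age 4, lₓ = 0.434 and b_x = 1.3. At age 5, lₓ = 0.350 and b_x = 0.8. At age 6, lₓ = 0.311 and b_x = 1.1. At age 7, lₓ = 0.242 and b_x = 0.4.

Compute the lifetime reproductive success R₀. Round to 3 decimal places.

1.524

R₀ = Σ lₓ b_x:
  age 2: 0.738 × 0.0 = 0.0000
  age 3: 0.603 × 0.4 = 0.2412
  age 4: 0.434 × 1.3 = 0.5642
  age 5: 0.350 × 0.8 = 0.2800
  age 6: 0.311 × 1.1 = 0.3421
  age 7: 0.242 × 0.4 = 0.0968
R₀ = 0.0000 + 0.2412 + 0.5642 + 0.2800 + 0.3421 + 0.0968 = 1.5243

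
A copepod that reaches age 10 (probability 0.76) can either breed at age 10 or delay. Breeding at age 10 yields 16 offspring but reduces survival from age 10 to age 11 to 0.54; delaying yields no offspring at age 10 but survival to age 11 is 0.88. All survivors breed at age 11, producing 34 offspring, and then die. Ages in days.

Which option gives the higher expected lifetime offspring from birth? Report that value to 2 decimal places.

26.11

breed at age 10: R₀ = 0.76 × (16 + 0.54 × 34) = 0.76 × 34.3600 = 26.1136
delay to age 11: R₀ = 0.76 × (0.88 × 34) = 0.76 × 29.9200 = 22.7392
Higher: breed at age 10 (26.1136).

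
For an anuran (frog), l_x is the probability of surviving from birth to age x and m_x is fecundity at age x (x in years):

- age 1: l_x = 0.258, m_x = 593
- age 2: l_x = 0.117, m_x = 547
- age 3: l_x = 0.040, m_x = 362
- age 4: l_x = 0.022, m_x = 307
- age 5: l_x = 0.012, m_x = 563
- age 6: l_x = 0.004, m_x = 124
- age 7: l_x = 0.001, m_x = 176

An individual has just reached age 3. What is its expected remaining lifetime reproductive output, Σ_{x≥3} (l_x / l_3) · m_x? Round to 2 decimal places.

l_3 = 0.040. Conditional survival from age 3 to x is l_x / l_3.
  x=3: (0.040/0.040) × 362 = 362.0000
  x=4: (0.022/0.040) × 307 = 168.8500
  x=5: (0.012/0.040) × 563 = 168.9000
  x=6: (0.004/0.040) × 124 = 12.4000
  x=7: (0.001/0.040) × 176 = 4.4000
Sum = 362.0000 + 168.8500 + 168.9000 + 12.4000 + 4.4000 = 716.5500

716.55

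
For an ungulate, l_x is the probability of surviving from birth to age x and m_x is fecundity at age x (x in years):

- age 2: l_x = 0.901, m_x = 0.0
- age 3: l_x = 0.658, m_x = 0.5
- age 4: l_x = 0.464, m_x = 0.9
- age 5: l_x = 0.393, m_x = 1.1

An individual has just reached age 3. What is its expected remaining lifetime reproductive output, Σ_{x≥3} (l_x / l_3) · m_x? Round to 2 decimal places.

l_3 = 0.658. Conditional survival from age 3 to x is l_x / l_3.
  x=3: (0.658/0.658) × 0.5 = 0.5000
  x=4: (0.464/0.658) × 0.9 = 0.6347
  x=5: (0.393/0.658) × 1.1 = 0.6570
Sum = 0.5000 + 0.6347 + 0.6570 = 1.7916

1.79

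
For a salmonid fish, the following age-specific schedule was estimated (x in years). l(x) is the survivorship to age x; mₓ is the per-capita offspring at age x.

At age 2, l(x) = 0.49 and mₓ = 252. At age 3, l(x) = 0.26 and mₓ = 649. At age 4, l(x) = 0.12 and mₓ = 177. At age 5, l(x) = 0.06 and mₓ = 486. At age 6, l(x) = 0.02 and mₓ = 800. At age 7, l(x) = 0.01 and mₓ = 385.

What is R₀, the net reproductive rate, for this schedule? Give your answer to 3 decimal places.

R₀ = Σ l(x) mₓ:
  age 2: 0.49 × 252 = 123.4800
  age 3: 0.26 × 649 = 168.7400
  age 4: 0.12 × 177 = 21.2400
  age 5: 0.06 × 486 = 29.1600
  age 6: 0.02 × 800 = 16.0000
  age 7: 0.01 × 385 = 3.8500
R₀ = 123.4800 + 168.7400 + 21.2400 + 29.1600 + 16.0000 + 3.8500 = 362.4700

362.470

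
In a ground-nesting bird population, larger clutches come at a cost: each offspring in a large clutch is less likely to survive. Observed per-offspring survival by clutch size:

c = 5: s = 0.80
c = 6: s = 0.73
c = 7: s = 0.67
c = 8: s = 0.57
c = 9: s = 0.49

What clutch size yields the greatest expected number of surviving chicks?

7

Expected surviving chicks = c × s(c):
  c=5: 5 × 0.80 = 4.000
  c=6: 6 × 0.73 = 4.380
  c=7: 7 × 0.67 = 4.690
  c=8: 8 × 0.57 = 4.560
  c=9: 9 × 0.49 = 4.410
Maximum at c = 7 (4.690 surviving chicks).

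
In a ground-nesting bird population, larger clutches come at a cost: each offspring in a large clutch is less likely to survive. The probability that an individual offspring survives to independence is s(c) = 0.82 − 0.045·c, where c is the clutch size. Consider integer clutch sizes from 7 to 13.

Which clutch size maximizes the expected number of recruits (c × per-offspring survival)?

Expected recruits = c × s(c):
  c=7: 7 × 0.505 = 3.535
  c=8: 8 × 0.460 = 3.680
  c=9: 9 × 0.415 = 3.735
  c=10: 10 × 0.370 = 3.700
  c=11: 11 × 0.325 = 3.575
  c=12: 12 × 0.280 = 3.360
  c=13: 13 × 0.235 = 3.055
Maximum at c = 9 (3.735 recruits).

9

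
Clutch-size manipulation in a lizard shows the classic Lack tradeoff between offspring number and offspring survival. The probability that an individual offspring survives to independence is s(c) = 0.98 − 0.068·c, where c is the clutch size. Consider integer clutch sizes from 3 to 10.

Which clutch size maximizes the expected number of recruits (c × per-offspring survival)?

Expected recruits = c × s(c):
  c=3: 3 × 0.776 = 2.328
  c=4: 4 × 0.708 = 2.832
  c=5: 5 × 0.640 = 3.200
  c=6: 6 × 0.572 = 3.432
  c=7: 7 × 0.504 = 3.528
  c=8: 8 × 0.436 = 3.488
  c=9: 9 × 0.368 = 3.312
  c=10: 10 × 0.300 = 3.000
Maximum at c = 7 (3.528 recruits).

7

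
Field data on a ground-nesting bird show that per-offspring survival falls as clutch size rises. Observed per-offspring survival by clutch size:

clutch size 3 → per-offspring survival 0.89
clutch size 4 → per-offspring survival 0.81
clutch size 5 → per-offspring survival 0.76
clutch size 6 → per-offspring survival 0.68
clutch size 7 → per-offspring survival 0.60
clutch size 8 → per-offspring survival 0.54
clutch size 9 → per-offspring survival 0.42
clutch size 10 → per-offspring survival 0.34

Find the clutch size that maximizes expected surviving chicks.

8

Expected surviving chicks = c × s(c):
  c=3: 3 × 0.89 = 2.670
  c=4: 4 × 0.81 = 3.240
  c=5: 5 × 0.76 = 3.800
  c=6: 6 × 0.68 = 4.080
  c=7: 7 × 0.60 = 4.200
  c=8: 8 × 0.54 = 4.320
  c=9: 9 × 0.42 = 3.780
  c=10: 10 × 0.34 = 3.400
Maximum at c = 8 (4.320 surviving chicks).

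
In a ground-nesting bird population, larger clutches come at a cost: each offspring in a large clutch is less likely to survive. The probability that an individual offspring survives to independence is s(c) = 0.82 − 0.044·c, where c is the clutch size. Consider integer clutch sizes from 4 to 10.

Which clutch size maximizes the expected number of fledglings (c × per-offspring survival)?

Expected fledglings = c × s(c):
  c=4: 4 × 0.644 = 2.576
  c=5: 5 × 0.600 = 3.000
  c=6: 6 × 0.556 = 3.336
  c=7: 7 × 0.512 = 3.584
  c=8: 8 × 0.468 = 3.744
  c=9: 9 × 0.424 = 3.816
  c=10: 10 × 0.380 = 3.800
Maximum at c = 9 (3.816 fledglings).

9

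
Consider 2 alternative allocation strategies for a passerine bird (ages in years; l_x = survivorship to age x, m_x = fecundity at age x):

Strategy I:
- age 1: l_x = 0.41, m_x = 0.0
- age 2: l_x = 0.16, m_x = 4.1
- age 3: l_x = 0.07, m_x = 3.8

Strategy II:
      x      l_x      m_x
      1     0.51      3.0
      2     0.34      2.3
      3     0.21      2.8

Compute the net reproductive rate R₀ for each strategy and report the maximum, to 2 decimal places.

Strategy I: R₀ = 0.41×0.0 + 0.16×4.1 + 0.07×3.8 = 0.9220
Strategy II: R₀ = 0.51×3.0 + 0.34×2.3 + 0.21×2.8 = 2.9000
Highest R₀: strategy II with 2.9000.

2.90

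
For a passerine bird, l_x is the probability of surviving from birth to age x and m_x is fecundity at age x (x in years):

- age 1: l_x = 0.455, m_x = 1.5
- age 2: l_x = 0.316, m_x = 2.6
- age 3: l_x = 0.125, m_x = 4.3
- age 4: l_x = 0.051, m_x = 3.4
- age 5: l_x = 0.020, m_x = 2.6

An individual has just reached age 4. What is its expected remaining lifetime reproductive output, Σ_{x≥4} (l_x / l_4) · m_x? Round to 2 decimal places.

l_4 = 0.051. Conditional survival from age 4 to x is l_x / l_4.
  x=4: (0.051/0.051) × 3.4 = 3.4000
  x=5: (0.020/0.051) × 2.6 = 1.0196
Sum = 3.4000 + 1.0196 = 4.4196

4.42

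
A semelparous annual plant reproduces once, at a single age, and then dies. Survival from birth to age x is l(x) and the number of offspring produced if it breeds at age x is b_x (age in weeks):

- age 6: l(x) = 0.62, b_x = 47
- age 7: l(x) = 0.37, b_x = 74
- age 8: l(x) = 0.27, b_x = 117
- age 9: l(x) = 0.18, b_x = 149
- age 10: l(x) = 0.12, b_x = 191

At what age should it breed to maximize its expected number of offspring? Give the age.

8

Expected offspring if breeding at age x = l(x) × b_x:
  age 6: 0.62 × 47 = 29.140
  age 7: 0.37 × 74 = 27.380
  age 8: 0.27 × 117 = 31.590
  age 9: 0.18 × 149 = 26.820
  age 10: 0.12 × 191 = 22.920
Maximum at age 8 (31.590).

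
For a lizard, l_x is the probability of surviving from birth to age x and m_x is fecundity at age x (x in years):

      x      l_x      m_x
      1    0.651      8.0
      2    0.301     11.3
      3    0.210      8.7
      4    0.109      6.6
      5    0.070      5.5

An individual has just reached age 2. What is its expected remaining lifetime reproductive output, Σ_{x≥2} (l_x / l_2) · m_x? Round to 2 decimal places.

21.04

l_2 = 0.301. Conditional survival from age 2 to x is l_x / l_2.
  x=2: (0.301/0.301) × 11.3 = 11.3000
  x=3: (0.210/0.301) × 8.7 = 6.0698
  x=4: (0.109/0.301) × 6.6 = 2.3900
  x=5: (0.070/0.301) × 5.5 = 1.2791
Sum = 11.3000 + 6.0698 + 2.3900 + 1.2791 = 21.0389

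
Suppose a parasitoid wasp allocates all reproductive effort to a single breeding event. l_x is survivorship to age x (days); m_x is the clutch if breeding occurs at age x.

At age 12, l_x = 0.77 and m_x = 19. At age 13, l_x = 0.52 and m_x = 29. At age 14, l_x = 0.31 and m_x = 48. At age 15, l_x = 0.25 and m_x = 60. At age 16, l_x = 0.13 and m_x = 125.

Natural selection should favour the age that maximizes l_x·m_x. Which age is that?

16

Expected offspring if breeding at age x = l_x × m_x:
  age 12: 0.77 × 19 = 14.630
  age 13: 0.52 × 29 = 15.080
  age 14: 0.31 × 48 = 14.880
  age 15: 0.25 × 60 = 15.000
  age 16: 0.13 × 125 = 16.250
Maximum at age 16 (16.250).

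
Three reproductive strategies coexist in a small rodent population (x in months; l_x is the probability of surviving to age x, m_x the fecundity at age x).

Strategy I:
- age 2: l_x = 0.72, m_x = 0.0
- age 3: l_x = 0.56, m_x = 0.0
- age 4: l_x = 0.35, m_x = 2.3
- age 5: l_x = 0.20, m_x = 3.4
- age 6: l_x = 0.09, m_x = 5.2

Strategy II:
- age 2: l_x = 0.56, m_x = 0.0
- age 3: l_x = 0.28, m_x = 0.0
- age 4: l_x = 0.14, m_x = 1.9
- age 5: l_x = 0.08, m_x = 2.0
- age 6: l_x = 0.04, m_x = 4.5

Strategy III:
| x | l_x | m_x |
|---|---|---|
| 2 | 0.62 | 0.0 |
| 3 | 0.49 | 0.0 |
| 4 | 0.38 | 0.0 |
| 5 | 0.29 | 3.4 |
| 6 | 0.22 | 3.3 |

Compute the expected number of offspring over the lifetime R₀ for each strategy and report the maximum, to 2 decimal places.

1.95

Strategy I: R₀ = 0.72×0.0 + 0.56×0.0 + 0.35×2.3 + 0.20×3.4 + 0.09×5.2 = 1.9530
Strategy II: R₀ = 0.56×0.0 + 0.28×0.0 + 0.14×1.9 + 0.08×2.0 + 0.04×4.5 = 0.6060
Strategy III: R₀ = 0.62×0.0 + 0.49×0.0 + 0.38×0.0 + 0.29×3.4 + 0.22×3.3 = 1.7120
Highest R₀: strategy I with 1.9530.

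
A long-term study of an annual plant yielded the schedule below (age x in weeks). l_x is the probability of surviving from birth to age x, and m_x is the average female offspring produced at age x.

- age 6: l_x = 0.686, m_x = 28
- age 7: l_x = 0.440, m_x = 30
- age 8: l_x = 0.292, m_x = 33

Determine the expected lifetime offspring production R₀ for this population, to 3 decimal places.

R₀ = Σ l_x m_x:
  age 6: 0.686 × 28 = 19.2080
  age 7: 0.440 × 30 = 13.2000
  age 8: 0.292 × 33 = 9.6360
R₀ = 19.2080 + 13.2000 + 9.6360 = 42.0440

42.044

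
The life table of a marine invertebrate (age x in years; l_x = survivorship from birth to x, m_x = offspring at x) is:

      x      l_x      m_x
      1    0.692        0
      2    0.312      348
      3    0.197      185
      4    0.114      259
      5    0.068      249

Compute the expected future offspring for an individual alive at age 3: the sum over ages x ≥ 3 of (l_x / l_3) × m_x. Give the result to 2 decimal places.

420.83

l_3 = 0.197. Conditional survival from age 3 to x is l_x / l_3.
  x=3: (0.197/0.197) × 185 = 185.0000
  x=4: (0.114/0.197) × 259 = 149.8782
  x=5: (0.068/0.197) × 249 = 85.9492
Sum = 185.0000 + 149.8782 + 85.9492 = 420.8274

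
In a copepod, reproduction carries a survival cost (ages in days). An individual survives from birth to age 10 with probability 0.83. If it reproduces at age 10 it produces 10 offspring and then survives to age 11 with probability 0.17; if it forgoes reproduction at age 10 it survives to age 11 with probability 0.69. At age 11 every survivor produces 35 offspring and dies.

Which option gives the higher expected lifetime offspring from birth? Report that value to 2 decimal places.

20.04

breed at age 10: R₀ = 0.83 × (10 + 0.17 × 35) = 0.83 × 15.9500 = 13.2385
delay to age 11: R₀ = 0.83 × (0.69 × 35) = 0.83 × 24.1500 = 20.0445
Higher: delay to age 11 (20.0445).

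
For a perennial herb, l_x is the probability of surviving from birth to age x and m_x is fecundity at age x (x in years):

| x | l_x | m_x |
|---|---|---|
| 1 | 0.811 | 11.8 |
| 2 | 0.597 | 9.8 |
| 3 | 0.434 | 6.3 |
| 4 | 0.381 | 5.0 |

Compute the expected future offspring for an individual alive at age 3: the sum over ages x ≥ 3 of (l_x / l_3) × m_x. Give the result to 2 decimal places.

l_3 = 0.434. Conditional survival from age 3 to x is l_x / l_3.
  x=3: (0.434/0.434) × 6.3 = 6.3000
  x=4: (0.381/0.434) × 5.0 = 4.3894
Sum = 6.3000 + 4.3894 = 10.6894

10.69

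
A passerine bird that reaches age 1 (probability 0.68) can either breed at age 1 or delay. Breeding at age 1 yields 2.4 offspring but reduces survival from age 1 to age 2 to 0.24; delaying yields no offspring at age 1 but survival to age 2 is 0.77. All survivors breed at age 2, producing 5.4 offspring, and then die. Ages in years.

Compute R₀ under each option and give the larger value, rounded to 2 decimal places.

2.83

breed at age 1: R₀ = 0.68 × (2.4 + 0.24 × 5.4) = 0.68 × 3.6960 = 2.5133
delay to age 2: R₀ = 0.68 × (0.77 × 5.4) = 0.68 × 4.1580 = 2.8274
Higher: delay to age 2 (2.8274).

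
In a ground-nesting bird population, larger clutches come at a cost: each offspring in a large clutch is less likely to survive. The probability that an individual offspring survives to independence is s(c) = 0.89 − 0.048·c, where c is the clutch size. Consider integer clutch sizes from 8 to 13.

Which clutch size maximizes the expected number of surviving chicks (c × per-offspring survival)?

9

Expected surviving chicks = c × s(c):
  c=8: 8 × 0.506 = 4.048
  c=9: 9 × 0.458 = 4.122
  c=10: 10 × 0.410 = 4.100
  c=11: 11 × 0.362 = 3.982
  c=12: 12 × 0.314 = 3.768
  c=13: 13 × 0.266 = 3.458
Maximum at c = 9 (4.122 surviving chicks).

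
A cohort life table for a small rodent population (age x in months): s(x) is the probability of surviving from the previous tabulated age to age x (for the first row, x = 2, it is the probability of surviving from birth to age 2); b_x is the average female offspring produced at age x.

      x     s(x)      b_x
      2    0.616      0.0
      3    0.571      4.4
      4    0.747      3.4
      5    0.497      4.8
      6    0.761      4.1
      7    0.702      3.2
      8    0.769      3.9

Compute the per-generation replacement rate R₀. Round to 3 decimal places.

3.908

Survivorship from birth: l_x = s_2·s_3·…·s_x.
  l_2 = 0.61600
  l_3 = 0.35174
  l_4 = 0.26275
  l_5 = 0.13059
  l_6 = 0.09938
  l_7 = 0.06976
  l_8 = 0.05365
R₀ = Σ l_x b_x:
  age 2: 0.61600 × 0.0 = 0.0000
  age 3: 0.35174 × 4.4 = 1.5477
  age 4: 0.26275 × 3.4 = 0.8933
  age 5: 0.13059 × 4.8 = 0.6268
  age 6: 0.09938 × 4.1 = 0.4075
  age 7: 0.06976 × 3.2 = 0.2232
  age 8: 0.05365 × 3.9 = 0.2092
R₀ = 0.0000 + 1.5477 + 0.8933 + 0.6268 + 0.4075 + 0.2232 + 0.2092 = 3.9078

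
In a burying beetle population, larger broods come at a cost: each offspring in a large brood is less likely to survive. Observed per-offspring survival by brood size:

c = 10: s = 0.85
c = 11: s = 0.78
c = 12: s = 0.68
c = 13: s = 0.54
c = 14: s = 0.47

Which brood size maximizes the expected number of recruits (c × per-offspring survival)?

Expected recruits = c × s(c):
  c=10: 10 × 0.85 = 8.500
  c=11: 11 × 0.78 = 8.580
  c=12: 12 × 0.68 = 8.160
  c=13: 13 × 0.54 = 7.020
  c=14: 14 × 0.47 = 6.580
Maximum at c = 11 (8.580 recruits).

11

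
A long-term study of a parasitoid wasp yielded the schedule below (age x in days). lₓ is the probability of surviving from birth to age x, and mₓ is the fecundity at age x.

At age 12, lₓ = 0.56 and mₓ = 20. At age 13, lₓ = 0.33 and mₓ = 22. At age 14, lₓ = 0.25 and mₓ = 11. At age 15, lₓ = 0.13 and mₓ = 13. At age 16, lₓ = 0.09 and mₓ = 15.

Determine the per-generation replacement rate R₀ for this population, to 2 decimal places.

R₀ = Σ lₓ mₓ:
  age 12: 0.56 × 20 = 11.2000
  age 13: 0.33 × 22 = 7.2600
  age 14: 0.25 × 11 = 2.7500
  age 15: 0.13 × 13 = 1.6900
  age 16: 0.09 × 15 = 1.3500
R₀ = 11.2000 + 7.2600 + 2.7500 + 1.6900 + 1.3500 = 24.2500

24.25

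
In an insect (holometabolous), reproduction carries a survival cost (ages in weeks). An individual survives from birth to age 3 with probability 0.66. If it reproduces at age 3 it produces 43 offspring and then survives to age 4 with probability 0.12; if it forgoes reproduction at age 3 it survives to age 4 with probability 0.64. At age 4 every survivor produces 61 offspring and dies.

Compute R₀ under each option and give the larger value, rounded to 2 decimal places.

33.21

breed at age 3: R₀ = 0.66 × (43 + 0.12 × 61) = 0.66 × 50.3200 = 33.2112
delay to age 4: R₀ = 0.66 × (0.64 × 61) = 0.66 × 39.0400 = 25.7664
Higher: breed at age 3 (33.2112).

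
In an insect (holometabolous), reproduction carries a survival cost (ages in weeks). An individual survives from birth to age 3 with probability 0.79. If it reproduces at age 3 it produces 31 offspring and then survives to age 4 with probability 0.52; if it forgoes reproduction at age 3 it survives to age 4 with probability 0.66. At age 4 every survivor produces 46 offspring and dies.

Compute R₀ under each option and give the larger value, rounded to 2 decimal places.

43.39

breed at age 3: R₀ = 0.79 × (31 + 0.52 × 46) = 0.79 × 54.9200 = 43.3868
delay to age 4: R₀ = 0.79 × (0.66 × 46) = 0.79 × 30.3600 = 23.9844
Higher: breed at age 3 (43.3868).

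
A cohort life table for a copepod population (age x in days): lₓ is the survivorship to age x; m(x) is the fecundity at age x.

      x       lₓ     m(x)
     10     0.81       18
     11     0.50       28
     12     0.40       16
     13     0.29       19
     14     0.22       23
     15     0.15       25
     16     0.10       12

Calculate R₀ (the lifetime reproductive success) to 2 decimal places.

R₀ = Σ lₓ m(x):
  age 10: 0.81 × 18 = 14.5800
  age 11: 0.50 × 28 = 14.0000
  age 12: 0.40 × 16 = 6.4000
  age 13: 0.29 × 19 = 5.5100
  age 14: 0.22 × 23 = 5.0600
  age 15: 0.15 × 25 = 3.7500
  age 16: 0.10 × 12 = 1.2000
R₀ = 14.5800 + 14.0000 + 6.4000 + 5.5100 + 5.0600 + 3.7500 + 1.2000 = 50.5000

50.50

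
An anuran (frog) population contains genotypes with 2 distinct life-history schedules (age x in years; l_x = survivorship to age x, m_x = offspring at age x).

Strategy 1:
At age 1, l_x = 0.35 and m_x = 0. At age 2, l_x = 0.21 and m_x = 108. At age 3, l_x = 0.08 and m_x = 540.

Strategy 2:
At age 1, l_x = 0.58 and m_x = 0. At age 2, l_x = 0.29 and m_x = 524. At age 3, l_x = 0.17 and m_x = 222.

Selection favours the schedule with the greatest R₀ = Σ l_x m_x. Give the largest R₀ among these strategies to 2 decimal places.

Strategy 1: R₀ = 0.35×0 + 0.21×108 + 0.08×540 = 65.8800
Strategy 2: R₀ = 0.58×0 + 0.29×524 + 0.17×222 = 189.7000
Highest R₀: strategy 2 with 189.7000.

189.70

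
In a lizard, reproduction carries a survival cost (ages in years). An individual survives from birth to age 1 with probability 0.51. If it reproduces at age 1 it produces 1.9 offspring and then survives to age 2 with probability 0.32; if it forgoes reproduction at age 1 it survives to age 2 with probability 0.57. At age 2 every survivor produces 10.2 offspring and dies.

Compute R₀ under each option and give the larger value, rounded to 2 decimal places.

breed at age 1: R₀ = 0.51 × (1.9 + 0.32 × 10.2) = 0.51 × 5.1640 = 2.6336
delay to age 2: R₀ = 0.51 × (0.57 × 10.2) = 0.51 × 5.8140 = 2.9651
Higher: delay to age 2 (2.9651).

2.97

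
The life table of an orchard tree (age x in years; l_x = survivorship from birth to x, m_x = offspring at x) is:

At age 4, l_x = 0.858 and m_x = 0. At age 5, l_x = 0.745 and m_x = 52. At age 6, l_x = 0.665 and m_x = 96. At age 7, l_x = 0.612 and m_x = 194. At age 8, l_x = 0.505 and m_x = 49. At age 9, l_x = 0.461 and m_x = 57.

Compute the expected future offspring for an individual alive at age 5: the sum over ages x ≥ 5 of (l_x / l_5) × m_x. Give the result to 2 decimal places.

365.54

l_5 = 0.745. Conditional survival from age 5 to x is l_x / l_5.
  x=5: (0.745/0.745) × 52 = 52.0000
  x=6: (0.665/0.745) × 96 = 85.6913
  x=7: (0.612/0.745) × 194 = 159.3664
  x=8: (0.505/0.745) × 49 = 33.2148
  x=9: (0.461/0.745) × 57 = 35.2711
Sum = 52.0000 + 85.6913 + 159.3664 + 33.2148 + 35.2711 = 365.5436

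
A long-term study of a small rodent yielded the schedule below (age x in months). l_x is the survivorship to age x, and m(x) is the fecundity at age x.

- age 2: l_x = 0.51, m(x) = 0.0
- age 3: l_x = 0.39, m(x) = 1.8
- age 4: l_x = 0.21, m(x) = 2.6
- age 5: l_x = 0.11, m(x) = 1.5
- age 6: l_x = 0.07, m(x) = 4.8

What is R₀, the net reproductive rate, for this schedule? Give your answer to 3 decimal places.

1.749

R₀ = Σ l_x m(x):
  age 2: 0.51 × 0.0 = 0.0000
  age 3: 0.39 × 1.8 = 0.7020
  age 4: 0.21 × 2.6 = 0.5460
  age 5: 0.11 × 1.5 = 0.1650
  age 6: 0.07 × 4.8 = 0.3360
R₀ = 0.0000 + 0.7020 + 0.5460 + 0.1650 + 0.3360 = 1.7490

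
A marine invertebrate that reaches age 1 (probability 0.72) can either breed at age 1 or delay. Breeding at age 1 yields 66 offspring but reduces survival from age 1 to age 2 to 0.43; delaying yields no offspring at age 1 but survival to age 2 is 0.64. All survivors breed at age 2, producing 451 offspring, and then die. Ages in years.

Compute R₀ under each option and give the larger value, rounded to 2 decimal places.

breed at age 1: R₀ = 0.72 × (66 + 0.43 × 451) = 0.72 × 259.9300 = 187.1496
delay to age 2: R₀ = 0.72 × (0.64 × 451) = 0.72 × 288.6400 = 207.8208
Higher: delay to age 2 (207.8208).

207.82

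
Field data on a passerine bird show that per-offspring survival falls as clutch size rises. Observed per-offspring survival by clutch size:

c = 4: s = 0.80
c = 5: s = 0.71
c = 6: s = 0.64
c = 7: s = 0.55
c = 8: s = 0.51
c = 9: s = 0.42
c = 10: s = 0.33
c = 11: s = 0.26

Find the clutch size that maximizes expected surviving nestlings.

8

Expected surviving nestlings = c × s(c):
  c=4: 4 × 0.80 = 3.200
  c=5: 5 × 0.71 = 3.550
  c=6: 6 × 0.64 = 3.840
  c=7: 7 × 0.55 = 3.850
  c=8: 8 × 0.51 = 4.080
  c=9: 9 × 0.42 = 3.780
  c=10: 10 × 0.33 = 3.300
  c=11: 11 × 0.26 = 2.860
Maximum at c = 8 (4.080 surviving nestlings).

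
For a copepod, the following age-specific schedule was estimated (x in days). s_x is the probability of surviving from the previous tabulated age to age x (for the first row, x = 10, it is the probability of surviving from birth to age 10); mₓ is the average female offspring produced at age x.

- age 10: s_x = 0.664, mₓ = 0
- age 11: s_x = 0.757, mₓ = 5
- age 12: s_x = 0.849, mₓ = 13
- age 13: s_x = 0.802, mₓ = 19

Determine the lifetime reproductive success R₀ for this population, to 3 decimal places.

14.564

Survivorship from birth: l_x = s_10·s_11·…·s_x.
  l_10 = 0.66400
  l_11 = 0.50265
  l_12 = 0.42675
  l_13 = 0.34225
R₀ = Σ l_x mₓ:
  age 10: 0.66400 × 0 = 0.0000
  age 11: 0.50265 × 5 = 2.5133
  age 12: 0.42675 × 13 = 5.5478
  age 13: 0.34225 × 19 = 6.5027
R₀ = 0.0000 + 2.5133 + 5.5478 + 6.5027 = 14.5638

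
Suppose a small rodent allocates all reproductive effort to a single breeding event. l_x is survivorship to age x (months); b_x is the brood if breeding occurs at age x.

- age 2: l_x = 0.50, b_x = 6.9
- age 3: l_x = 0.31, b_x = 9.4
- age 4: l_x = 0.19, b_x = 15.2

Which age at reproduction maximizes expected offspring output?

Expected offspring if breeding at age x = l_x × b_x:
  age 2: 0.50 × 6.9 = 3.450
  age 3: 0.31 × 9.4 = 2.914
  age 4: 0.19 × 15.2 = 2.888
Maximum at age 2 (3.450).

2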